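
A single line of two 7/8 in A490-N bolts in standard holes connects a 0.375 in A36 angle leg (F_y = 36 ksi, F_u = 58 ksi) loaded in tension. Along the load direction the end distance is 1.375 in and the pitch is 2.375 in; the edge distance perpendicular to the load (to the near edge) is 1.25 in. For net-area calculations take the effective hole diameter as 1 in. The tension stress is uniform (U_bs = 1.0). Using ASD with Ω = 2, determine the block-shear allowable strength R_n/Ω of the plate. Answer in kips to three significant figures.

Shear plane L_v = 1.375 + 1·2.375 = 3.75 in; A_gv = 3.75 × 0.375 = 1.406 in².
A_nv = (3.75 − 1.5·1) × 0.375 = 0.8438 in².
A_nt = (1.25 − 0.5·1) × 0.375 = 0.2812 in².
0.6 F_u A_nv = 29.36 kips; 0.6 F_y A_gv = 30.37 kips → shear rupture governs the shear term.
R_n = 29.36 + 1.0 × 58 × 0.2812 = 45.67 kips.
Allowable strength R_n/Ω = 45.67 / 2 = 22.8 kips.

22.8 kips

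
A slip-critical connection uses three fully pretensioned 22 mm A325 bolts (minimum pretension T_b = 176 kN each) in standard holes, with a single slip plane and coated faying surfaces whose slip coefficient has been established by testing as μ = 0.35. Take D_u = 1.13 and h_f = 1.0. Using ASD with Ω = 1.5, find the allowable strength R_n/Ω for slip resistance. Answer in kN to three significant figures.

R_n = μ · D_u · h_f · T_b · n_s · n_b = 0.35 × 1.13 × 1.0 × 176 × 1 × 3 = 208.8 kN.
Allowable strength R_n/Ω = 208.8 / 1.5 = 139 kN.

139 kN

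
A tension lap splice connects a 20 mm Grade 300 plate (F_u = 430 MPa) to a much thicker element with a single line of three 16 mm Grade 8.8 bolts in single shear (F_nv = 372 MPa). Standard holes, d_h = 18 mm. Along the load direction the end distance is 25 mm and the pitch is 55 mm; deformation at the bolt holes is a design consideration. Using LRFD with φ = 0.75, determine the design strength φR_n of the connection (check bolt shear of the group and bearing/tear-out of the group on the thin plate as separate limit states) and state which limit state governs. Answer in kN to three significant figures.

168 kN (bolt shear governs)

Bolt shear: A_b = π·16²/4 = 201.1 mm²; R_n = 372 × 201.1 × 3 × 1 / 1000 = 224.4 kN → 0.75 × 224.4 = 168 kN.
Bearing (1.2 l_c t F_u ≤ 2.4 d t F_u): upper limit = 2.4·16·20·430 / 1000 = 330.2 kN.
  Edge l_c = 25 − 18/2 = 16 → r_n = 165.1 kN; interior l_c = 55 − 18 = 37 → r_n = 330.2 kN.
  R_n,bearing = 1·165.1 + 2·330.2 = 825.6 kN → 0.75 × 825.6 = 619 kN.
Bolt shear governs: 168 kN.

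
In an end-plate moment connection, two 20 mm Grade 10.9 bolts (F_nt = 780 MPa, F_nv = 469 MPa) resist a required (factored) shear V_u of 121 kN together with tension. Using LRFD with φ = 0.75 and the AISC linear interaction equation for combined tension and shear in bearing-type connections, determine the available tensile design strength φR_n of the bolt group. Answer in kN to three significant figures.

277 kN

A_b = π·20²/4 = 314.2 mm²; f_rv = 121 × 1000 / (2 × 314.2) = 192.6 MPa.
F'_nt = 1.3 F_nt − (F_nt / φF_nv) f_rv = 1.3·780 − (780/(0.75·469))·192.6 = 587 MPa, capped at F_nt → F'_nt = 587 MPa.
R_n = F'_nt · A_b · n = 587 × 314.2 × 2 / 1000 = 368.8 kN.
Design strength φR_n = 0.75 × 368.8 = 277 kN.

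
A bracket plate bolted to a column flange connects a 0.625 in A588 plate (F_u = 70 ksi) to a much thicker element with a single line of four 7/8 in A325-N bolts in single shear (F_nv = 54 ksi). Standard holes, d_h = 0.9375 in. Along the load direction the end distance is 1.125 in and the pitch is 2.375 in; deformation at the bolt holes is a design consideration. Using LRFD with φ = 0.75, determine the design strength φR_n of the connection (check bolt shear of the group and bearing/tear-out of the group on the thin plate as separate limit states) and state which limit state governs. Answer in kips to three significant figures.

Bolt shear: A_b = π·0.875²/4 = 0.6013 in²; R_n = 54 × 0.6013 × 4 × 1 = 129.9 kips → 0.75 × 129.9 = 97.4 kips.
Bearing (1.2 l_c t F_u ≤ 2.4 d t F_u): upper limit = 2.4·0.875·0.625·70 = 91.88 kips.
  Edge l_c = 1.125 − 0.9375/2 = 0.6562 → r_n = 34.45 kips; interior l_c = 2.375 − 0.9375 = 1.438 → r_n = 75.47 kips.
  R_n,bearing = 1·34.45 + 3·75.47 = 260.9 kips → 0.75 × 260.9 = 196 kips.
Bolt shear governs: 97.4 kips.

97.4 kips (bolt shear governs)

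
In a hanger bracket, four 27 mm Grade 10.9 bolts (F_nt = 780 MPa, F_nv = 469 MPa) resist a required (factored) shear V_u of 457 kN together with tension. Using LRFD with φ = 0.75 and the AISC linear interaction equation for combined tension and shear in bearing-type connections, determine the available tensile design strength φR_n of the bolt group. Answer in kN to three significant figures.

982 kN

A_b = π·27²/4 = 572.6 mm²; f_rv = 457 × 1000 / (4 × 572.6) = 199.5 MPa.
F'_nt = 1.3 F_nt − (F_nt / φF_nv) f_rv = 1.3·780 − (780/(0.75·469))·199.5 = 571.5 MPa, capped at F_nt → F'_nt = 571.5 MPa.
R_n = F'_nt · A_b · n = 571.5 × 572.6 × 4 / 1000 = 1309 kN.
Design strength φR_n = 0.75 × 1309 = 982 kN.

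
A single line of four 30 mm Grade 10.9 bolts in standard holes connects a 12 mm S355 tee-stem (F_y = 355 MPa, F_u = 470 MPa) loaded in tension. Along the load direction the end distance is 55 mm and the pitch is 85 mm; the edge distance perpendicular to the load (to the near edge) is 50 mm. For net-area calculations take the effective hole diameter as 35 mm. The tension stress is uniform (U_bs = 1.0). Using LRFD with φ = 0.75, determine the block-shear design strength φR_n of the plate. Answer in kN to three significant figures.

Shear plane L_v = 55 + 3·85 = 310 mm; A_gv = 310 × 12 = 3720 mm².
A_nv = (310 − 3.5·35) × 12 = 2250 mm².
A_nt = (50 − 0.5·35) × 12 = 390 mm².
0.6 F_u A_nv = 634.5 kN; 0.6 F_y A_gv = 792.4 kN → shear rupture governs the shear term.
R_n = 634.5 + 1.0 × 470 × 390 / 1000 = 817.8 kN.
Design strength φR_n = 0.75 × 817.8 = 613 kN.

613 kN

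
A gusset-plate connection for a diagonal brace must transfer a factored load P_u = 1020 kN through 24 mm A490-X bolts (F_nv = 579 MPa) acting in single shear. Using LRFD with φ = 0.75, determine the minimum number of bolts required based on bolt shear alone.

6 bolts

A_b = π·24²/4 = 452.4 mm².
Per-bolt design strength φR_n = 0.75 × 579 × 452.4 × 1 / 1000 = 196.5 kN.
n ≥ 1020 / 196.5 = 5.192 → use 6 bolts.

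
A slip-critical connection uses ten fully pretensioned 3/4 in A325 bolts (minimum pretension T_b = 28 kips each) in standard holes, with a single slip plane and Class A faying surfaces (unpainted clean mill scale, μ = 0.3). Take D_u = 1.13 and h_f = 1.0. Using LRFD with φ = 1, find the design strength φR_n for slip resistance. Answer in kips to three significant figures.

R_n = μ · D_u · h_f · T_b · n_s · n_b = 0.3 × 1.13 × 1.0 × 28 × 1 × 10 = 94.92 kips.
Design strength φR_n = 1 × 94.92 = 94.9 kips.

94.9 kips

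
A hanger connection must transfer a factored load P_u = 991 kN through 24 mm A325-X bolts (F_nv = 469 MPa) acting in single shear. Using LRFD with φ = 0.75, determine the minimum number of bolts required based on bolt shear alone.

7 bolts

A_b = π·24²/4 = 452.4 mm².
Per-bolt design strength φR_n = 0.75 × 469 × 452.4 × 1 / 1000 = 159.1 kN.
n ≥ 991 / 159.1 = 6.228 → use 7 bolts.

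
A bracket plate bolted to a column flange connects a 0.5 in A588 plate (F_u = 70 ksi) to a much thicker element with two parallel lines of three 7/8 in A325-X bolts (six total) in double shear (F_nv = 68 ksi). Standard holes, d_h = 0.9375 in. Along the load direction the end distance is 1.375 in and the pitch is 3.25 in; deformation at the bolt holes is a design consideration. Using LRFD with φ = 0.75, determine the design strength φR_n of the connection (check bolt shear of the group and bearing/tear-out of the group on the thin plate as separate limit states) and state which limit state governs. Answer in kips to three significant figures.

278 kips (bearing governs)

Bolt shear: A_b = π·0.875²/4 = 0.6013 in²; R_n = 68 × 0.6013 × 6 × 2 = 490.7 kips → 0.75 × 490.7 = 368 kips.
Bearing (1.2 l_c t F_u ≤ 2.4 d t F_u): upper limit = 2.4·0.875·0.5·70 = 73.5 kips.
  Edge l_c = 1.375 − 0.9375/2 = 0.9062 → r_n = 38.06 kips; interior l_c = 3.25 − 0.9375 = 2.312 → r_n = 73.5 kips.
  R_n,bearing = 2·38.06 + 4·73.5 = 370.1 kips → 0.75 × 370.1 = 278 kips.
Bearing governs: 278 kips.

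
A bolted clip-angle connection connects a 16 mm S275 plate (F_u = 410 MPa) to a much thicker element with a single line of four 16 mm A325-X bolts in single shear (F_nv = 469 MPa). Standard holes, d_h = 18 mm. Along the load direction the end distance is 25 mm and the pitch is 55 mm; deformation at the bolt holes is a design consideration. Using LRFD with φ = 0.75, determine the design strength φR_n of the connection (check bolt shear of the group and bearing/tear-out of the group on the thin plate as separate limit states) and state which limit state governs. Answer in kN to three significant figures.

Bolt shear: A_b = π·16²/4 = 201.1 mm²; R_n = 469 × 201.1 × 4 × 1 / 1000 = 377.2 kN → 0.75 × 377.2 = 283 kN.
Bearing (1.2 l_c t F_u ≤ 2.4 d t F_u): upper limit = 2.4·16·16·410 / 1000 = 251.9 kN.
  Edge l_c = 25 − 18/2 = 16 → r_n = 126 kN; interior l_c = 55 − 18 = 37 → r_n = 251.9 kN.
  R_n,bearing = 1·126 + 3·251.9 = 881.7 kN → 0.75 × 881.7 = 661 kN.
Bolt shear governs: 283 kN.

283 kN (bolt shear governs)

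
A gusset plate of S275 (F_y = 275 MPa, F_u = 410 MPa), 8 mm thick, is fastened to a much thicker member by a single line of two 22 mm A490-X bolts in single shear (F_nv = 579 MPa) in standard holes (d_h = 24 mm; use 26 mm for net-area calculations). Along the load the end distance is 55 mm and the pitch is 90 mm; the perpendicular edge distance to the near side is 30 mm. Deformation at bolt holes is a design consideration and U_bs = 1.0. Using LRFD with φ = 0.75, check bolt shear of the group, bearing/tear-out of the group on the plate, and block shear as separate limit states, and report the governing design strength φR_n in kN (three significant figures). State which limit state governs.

185 kN (block shear governs)

Bolt shear: A_b = π·22²/4 = 380.1 mm²; R_n = 579 × 380.1 × 2 × 1 / 1000 = 440.2 kN → 0.75 × 440.2 = 330 kN.
Bearing: edge l_c = 43, r_n = 169.2 kN; interior l_c = 66, r_n = 173.2 kN; R_n = 169.2 + 1·173.2 = 342.4 kN → 257 kN.
Block shear: A_gv = 1160, A_nv = 848, A_nt = 136 mm²; R_n = min(0.6F_uA_nv, 0.6F_yA_gv) + U_bs·F_u·A_nt = 247.2 kN → 185 kN.
Block shear governs: 185 kN.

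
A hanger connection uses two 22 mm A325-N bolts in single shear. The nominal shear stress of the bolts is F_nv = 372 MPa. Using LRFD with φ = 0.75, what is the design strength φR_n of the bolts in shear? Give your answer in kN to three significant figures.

212 kN

A_b = π × 22² / 4 = 380.1 mm².
R_n = F_nv · A_b · n · n_s = 372 × 380.1 × 2 × 1 / 1000 = 282.8 kN.
Design strength φR_n = 0.75 × 282.8 = 212 kN.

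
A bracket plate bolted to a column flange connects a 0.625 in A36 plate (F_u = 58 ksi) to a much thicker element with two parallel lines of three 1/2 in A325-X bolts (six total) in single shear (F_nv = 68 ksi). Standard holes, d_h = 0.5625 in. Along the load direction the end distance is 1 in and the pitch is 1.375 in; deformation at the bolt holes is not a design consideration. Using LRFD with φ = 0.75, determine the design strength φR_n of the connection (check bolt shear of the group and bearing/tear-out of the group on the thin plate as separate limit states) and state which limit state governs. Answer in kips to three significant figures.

60.1 kips (bolt shear governs)

Bolt shear: A_b = π·0.5²/4 = 0.1963 in²; R_n = 68 × 0.1963 × 6 × 1 = 80.11 kips → 0.75 × 80.11 = 60.1 kips.
Bearing (1.5 l_c t F_u ≤ 3.0 d t F_u): upper limit = 3.0·0.5·0.625·58 = 54.38 kips.
  Edge l_c = 1 − 0.5625/2 = 0.7188 → r_n = 39.08 kips; interior l_c = 1.375 − 0.5625 = 0.8125 → r_n = 44.18 kips.
  R_n,bearing = 2·39.08 + 4·44.18 = 254.9 kips → 0.75 × 254.9 = 191 kips.
Bolt shear governs: 60.1 kips.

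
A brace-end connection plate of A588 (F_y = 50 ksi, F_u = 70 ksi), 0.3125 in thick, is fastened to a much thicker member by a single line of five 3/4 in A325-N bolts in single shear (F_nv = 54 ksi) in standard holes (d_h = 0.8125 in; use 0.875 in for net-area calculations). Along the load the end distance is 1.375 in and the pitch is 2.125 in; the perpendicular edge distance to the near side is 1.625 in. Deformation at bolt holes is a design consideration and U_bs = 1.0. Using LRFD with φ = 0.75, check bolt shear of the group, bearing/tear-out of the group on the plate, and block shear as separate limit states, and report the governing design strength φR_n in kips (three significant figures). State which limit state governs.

Bolt shear: A_b = π·0.75²/4 = 0.4418 in²; R_n = 54 × 0.4418 × 5 × 1 = 119.3 kips → 0.75 × 119.3 = 89.5 kips.
Bearing: edge l_c = 0.9688, r_n = 25.43 kips; interior l_c = 1.312, r_n = 34.45 kips; R_n = 25.43 + 4·34.45 = 163.2 kips → 122 kips.
Block shear: A_gv = 3.086, A_nv = 1.855, A_nt = 0.3711 in²; R_n = min(0.6F_uA_nv, 0.6F_yA_gv) + U_bs·F_u·A_nt = 103.9 kips → 77.9 kips.
Block shear governs: 77.9 kips.

77.9 kips (block shear governs)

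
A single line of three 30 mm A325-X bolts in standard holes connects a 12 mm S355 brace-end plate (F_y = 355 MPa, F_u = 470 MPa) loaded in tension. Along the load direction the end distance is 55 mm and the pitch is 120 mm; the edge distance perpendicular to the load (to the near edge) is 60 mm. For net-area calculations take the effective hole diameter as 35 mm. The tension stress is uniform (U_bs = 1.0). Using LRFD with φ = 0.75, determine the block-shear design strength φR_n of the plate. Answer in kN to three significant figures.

Shear plane L_v = 55 + 2·120 = 295 mm; A_gv = 295 × 12 = 3540 mm².
A_nv = (295 − 2.5·35) × 12 = 2490 mm².
A_nt = (60 − 0.5·35) × 12 = 510 mm².
0.6 F_u A_nv = 702.2 kN; 0.6 F_y A_gv = 754 kN → shear rupture governs the shear term.
R_n = 702.2 + 1.0 × 470 × 510 / 1000 = 941.9 kN.
Design strength φR_n = 0.75 × 941.9 = 706 kN.

706 kN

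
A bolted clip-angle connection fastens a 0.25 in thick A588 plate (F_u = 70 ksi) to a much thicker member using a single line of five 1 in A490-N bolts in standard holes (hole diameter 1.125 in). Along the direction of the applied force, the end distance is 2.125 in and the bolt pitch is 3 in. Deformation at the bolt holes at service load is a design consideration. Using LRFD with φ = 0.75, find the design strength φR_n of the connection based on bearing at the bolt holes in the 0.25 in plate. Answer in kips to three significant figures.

Per bolt r_n = 1.2 l_c t F_u ≤ 2.4 d t F_u; upper limit = 2.4 × 1 × 0.25 × 70 = 42 kips.
Edge bolt: l_c = 2.125 − 1.125/2 = 1.562 in → 1.2 × 1.562 × 0.25 × 70 = 32.81 → r_n = 32.81 kips.
Interior bolts: l_c = 3 − 1.125 = 1.875 in → 1.2 × 1.875 × 0.25 × 70 = 39.38 → r_n = 39.38 kips.
R_n = 1 × 32.81 + 4 × 39.38 = 190.3 kips.
Design strength φR_n = 0.75 × 190.3 = 143 kips.

143 kips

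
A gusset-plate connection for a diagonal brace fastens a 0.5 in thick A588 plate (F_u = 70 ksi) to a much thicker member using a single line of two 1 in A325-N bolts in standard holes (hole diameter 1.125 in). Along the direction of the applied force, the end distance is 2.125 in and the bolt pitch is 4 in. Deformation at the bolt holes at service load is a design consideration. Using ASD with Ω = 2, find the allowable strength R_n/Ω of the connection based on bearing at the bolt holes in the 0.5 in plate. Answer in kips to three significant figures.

Per bolt r_n = 1.2 l_c t F_u ≤ 2.4 d t F_u; upper limit = 2.4 × 1 × 0.5 × 70 = 84 kips.
Edge bolt: l_c = 2.125 − 1.125/2 = 1.562 in → 1.2 × 1.562 × 0.5 × 70 = 65.62 → r_n = 65.62 kips.
Interior bolts: l_c = 4 − 1.125 = 2.875 in → 1.2 × 2.875 × 0.5 × 70 = 120.7 → r_n = 84 kips.
R_n = 1 × 65.62 + 1 × 84 = 149.6 kips.
Allowable strength R_n/Ω = 149.6 / 2 = 74.8 kips.

74.8 kips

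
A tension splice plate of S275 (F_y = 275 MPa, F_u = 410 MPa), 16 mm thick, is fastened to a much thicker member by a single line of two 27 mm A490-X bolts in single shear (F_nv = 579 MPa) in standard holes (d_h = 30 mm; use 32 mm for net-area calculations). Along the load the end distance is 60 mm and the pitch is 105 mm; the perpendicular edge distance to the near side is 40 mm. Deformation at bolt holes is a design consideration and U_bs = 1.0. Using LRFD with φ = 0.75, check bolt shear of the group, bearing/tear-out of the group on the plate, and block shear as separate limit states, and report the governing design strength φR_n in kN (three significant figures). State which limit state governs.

445 kN (block shear governs)

Bolt shear: A_b = π·27²/4 = 572.6 mm²; R_n = 579 × 572.6 × 2 × 1 / 1000 = 663 kN → 0.75 × 663 = 497 kN.
Bearing: edge l_c = 45, r_n = 354.2 kN; interior l_c = 75, r_n = 425.1 kN; R_n = 354.2 + 1·425.1 = 779.3 kN → 584 kN.
Block shear: A_gv = 2640, A_nv = 1872, A_nt = 384 mm²; R_n = min(0.6F_uA_nv, 0.6F_yA_gv) + U_bs·F_u·A_nt = 593 kN → 445 kN.
Block shear governs: 445 kN.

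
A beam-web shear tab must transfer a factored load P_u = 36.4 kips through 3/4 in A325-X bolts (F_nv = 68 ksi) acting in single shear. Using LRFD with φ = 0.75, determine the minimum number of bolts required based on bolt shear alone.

A_b = π·0.75²/4 = 0.4418 in².
Per-bolt design strength φR_n = 0.75 × 68 × 0.4418 × 1 = 22.53 kips.
n ≥ 36.4 / 22.53 = 1.616 → use 2 bolts.

2 bolts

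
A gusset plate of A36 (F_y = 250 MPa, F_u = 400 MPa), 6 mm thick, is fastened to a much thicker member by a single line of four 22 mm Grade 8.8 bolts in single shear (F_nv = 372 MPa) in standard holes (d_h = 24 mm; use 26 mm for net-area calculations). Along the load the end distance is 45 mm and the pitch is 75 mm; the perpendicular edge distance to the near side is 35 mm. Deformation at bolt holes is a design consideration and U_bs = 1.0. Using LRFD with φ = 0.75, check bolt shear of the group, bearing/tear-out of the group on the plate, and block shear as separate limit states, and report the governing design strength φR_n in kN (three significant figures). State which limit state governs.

222 kN (block shear governs)

Bolt shear: A_b = π·22²/4 = 380.1 mm²; R_n = 372 × 380.1 × 4 × 1 / 1000 = 565.6 kN → 0.75 × 565.6 = 424 kN.
Bearing: edge l_c = 33, r_n = 95.04 kN; interior l_c = 51, r_n = 126.7 kN; R_n = 95.04 + 3·126.7 = 475.2 kN → 356 kN.
Block shear: A_gv = 1620, A_nv = 1074, A_nt = 132 mm²; R_n = min(0.6F_uA_nv, 0.6F_yA_gv) + U_bs·F_u·A_nt = 295.8 kN → 222 kN.
Block shear governs: 222 kN.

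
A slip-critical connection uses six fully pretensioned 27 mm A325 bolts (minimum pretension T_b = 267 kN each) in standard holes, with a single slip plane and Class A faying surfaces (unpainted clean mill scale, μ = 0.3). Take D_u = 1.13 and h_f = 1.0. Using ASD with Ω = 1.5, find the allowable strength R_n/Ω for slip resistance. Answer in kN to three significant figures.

362 kN

R_n = μ · D_u · h_f · T_b · n_s · n_b = 0.3 × 1.13 × 1.0 × 267 × 1 × 6 = 543.1 kN.
Allowable strength R_n/Ω = 543.1 / 1.5 = 362 kN.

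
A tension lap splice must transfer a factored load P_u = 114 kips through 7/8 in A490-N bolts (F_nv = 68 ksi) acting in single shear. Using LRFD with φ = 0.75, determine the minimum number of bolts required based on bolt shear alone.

A_b = π·0.875²/4 = 0.6013 in².
Per-bolt design strength φR_n = 0.75 × 68 × 0.6013 × 1 = 30.67 kips.
n ≥ 114 / 30.67 = 3.717 → use 4 bolts.

4 bolts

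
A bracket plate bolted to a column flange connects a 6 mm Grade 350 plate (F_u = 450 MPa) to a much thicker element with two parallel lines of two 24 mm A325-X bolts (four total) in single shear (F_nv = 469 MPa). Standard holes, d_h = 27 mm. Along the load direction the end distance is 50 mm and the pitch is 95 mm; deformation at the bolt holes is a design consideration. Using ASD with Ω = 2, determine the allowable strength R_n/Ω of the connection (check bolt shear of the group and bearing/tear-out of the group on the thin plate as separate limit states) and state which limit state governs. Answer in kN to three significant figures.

274 kN (bearing governs)

Bolt shear: A_b = π·24²/4 = 452.4 mm²; R_n = 469 × 452.4 × 4 × 1 / 1000 = 848.7 kN → 848.7 / 2 = 424 kN.
Bearing (1.2 l_c t F_u ≤ 2.4 d t F_u): upper limit = 2.4·24·6·450 / 1000 = 155.5 kN.
  Edge l_c = 50 − 27/2 = 36.5 → r_n = 118.3 kN; interior l_c = 95 − 27 = 68 → r_n = 155.5 kN.
  R_n,bearing = 2·118.3 + 2·155.5 = 547.6 kN → 547.6 / 2 = 274 kN.
Bearing governs: 274 kN.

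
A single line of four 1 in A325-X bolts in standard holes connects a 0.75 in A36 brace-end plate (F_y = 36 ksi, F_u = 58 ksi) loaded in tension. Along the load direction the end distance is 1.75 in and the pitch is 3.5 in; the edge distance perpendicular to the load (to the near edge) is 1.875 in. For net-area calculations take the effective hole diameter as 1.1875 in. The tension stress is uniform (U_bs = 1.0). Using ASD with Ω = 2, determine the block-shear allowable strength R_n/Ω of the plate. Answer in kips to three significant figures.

127 kips

Shear plane L_v = 1.75 + 3·3.5 = 12.25 in; A_gv = 12.25 × 0.75 = 9.188 in².
A_nv = (12.25 − 3.5·1.1875) × 0.75 = 6.07 in².
A_nt = (1.875 − 0.5·1.1875) × 0.75 = 0.9609 in².
0.6 F_u A_nv = 211.2 kips; 0.6 F_y A_gv = 198.4 kips → shear yielding governs the shear term.
R_n = 198.4 + 1.0 × 58 × 0.9609 = 254.2 kips.
Allowable strength R_n/Ω = 254.2 / 2 = 127 kips.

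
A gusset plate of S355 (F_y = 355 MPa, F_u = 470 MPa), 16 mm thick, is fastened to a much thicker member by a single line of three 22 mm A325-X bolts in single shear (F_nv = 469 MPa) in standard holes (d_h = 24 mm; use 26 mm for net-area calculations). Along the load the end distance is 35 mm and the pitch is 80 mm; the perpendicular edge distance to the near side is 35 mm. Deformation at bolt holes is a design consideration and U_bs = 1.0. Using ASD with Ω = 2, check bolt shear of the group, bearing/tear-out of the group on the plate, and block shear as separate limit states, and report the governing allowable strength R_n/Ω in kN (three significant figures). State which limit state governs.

Bolt shear: A_b = π·22²/4 = 380.1 mm²; R_n = 469 × 380.1 × 3 × 1 / 1000 = 534.8 kN → 534.8 / 2 = 267 kN.
Bearing: edge l_c = 23, r_n = 207.6 kN; interior l_c = 56, r_n = 397.1 kN; R_n = 207.6 + 2·397.1 = 1002 kN → 501 kN.
Block shear: A_gv = 3120, A_nv = 2080, A_nt = 352 mm²; R_n = min(0.6F_uA_nv, 0.6F_yA_gv) + U_bs·F_u·A_nt = 752 kN → 376 kN.
Bolt shear governs: 267 kN.

267 kN (bolt shear governs)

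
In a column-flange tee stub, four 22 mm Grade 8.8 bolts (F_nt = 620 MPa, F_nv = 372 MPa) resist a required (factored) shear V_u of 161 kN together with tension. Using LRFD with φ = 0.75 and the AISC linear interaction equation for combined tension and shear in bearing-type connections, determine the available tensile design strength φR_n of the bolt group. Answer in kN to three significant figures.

651 kN

A_b = π·22²/4 = 380.1 mm²; f_rv = 161 × 1000 / (4 × 380.1) = 105.9 MPa.
F'_nt = 1.3 F_nt − (F_nt / φF_nv) f_rv = 1.3·620 − (620/(0.75·372))·105.9 = 570.7 MPa, capped at F_nt → F'_nt = 570.7 MPa.
R_n = F'_nt · A_b · n = 570.7 × 380.1 × 4 / 1000 = 867.8 kN.
Design strength φR_n = 0.75 × 867.8 = 651 kN.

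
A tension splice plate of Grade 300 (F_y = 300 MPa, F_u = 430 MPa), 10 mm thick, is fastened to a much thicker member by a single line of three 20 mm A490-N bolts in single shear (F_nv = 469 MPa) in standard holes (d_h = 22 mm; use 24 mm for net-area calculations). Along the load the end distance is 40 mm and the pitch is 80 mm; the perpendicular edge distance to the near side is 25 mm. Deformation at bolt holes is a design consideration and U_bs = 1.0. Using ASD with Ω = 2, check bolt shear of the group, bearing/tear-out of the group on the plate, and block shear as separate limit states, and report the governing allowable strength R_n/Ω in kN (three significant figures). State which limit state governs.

208 kN (block shear governs)

Bolt shear: A_b = π·20²/4 = 314.2 mm²; R_n = 469 × 314.2 × 3 × 1 / 1000 = 442 kN → 442 / 2 = 221 kN.
Bearing: edge l_c = 29, r_n = 149.6 kN; interior l_c = 58, r_n = 206.4 kN; R_n = 149.6 + 2·206.4 = 562.4 kN → 281 kN.
Block shear: A_gv = 2000, A_nv = 1400, A_nt = 130 mm²; R_n = min(0.6F_uA_nv, 0.6F_yA_gv) + U_bs·F_u·A_nt = 415.9 kN → 208 kN.
Block shear governs: 208 kN.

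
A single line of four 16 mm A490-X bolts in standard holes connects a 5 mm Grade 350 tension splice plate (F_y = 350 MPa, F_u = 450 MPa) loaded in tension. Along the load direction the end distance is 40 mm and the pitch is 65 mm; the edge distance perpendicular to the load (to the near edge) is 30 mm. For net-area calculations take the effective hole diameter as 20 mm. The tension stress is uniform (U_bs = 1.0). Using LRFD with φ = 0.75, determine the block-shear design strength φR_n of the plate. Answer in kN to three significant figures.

201 kN

Shear plane L_v = 40 + 3·65 = 235 mm; A_gv = 235 × 5 = 1175 mm².
A_nv = (235 − 3.5·20) × 5 = 825 mm².
A_nt = (30 − 0.5·20) × 5 = 100 mm².
0.6 F_u A_nv = 222.8 kN; 0.6 F_y A_gv = 246.8 kN → shear rupture governs the shear term.
R_n = 222.8 + 1.0 × 450 × 100 / 1000 = 267.8 kN.
Design strength φR_n = 0.75 × 267.8 = 201 kN.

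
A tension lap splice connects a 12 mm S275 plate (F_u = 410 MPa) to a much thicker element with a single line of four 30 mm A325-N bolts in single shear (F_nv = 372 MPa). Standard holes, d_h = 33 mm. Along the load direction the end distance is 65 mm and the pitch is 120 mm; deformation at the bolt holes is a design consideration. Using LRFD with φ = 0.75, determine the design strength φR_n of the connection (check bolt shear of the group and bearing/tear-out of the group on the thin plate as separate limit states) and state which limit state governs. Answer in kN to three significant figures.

789 kN (bolt shear governs)

Bolt shear: A_b = π·30²/4 = 706.9 mm²; R_n = 372 × 706.9 × 4 × 1 / 1000 = 1052 kN → 0.75 × 1052 = 789 kN.
Bearing (1.2 l_c t F_u ≤ 2.4 d t F_u): upper limit = 2.4·30·12·410 / 1000 = 354.2 kN.
  Edge l_c = 65 − 33/2 = 48.5 → r_n = 286.3 kN; interior l_c = 120 − 33 = 87 → r_n = 354.2 kN.
  R_n,bearing = 1·286.3 + 3·354.2 = 1349 kN → 0.75 × 1349 = 1010 kN.
Bolt shear governs: 789 kN.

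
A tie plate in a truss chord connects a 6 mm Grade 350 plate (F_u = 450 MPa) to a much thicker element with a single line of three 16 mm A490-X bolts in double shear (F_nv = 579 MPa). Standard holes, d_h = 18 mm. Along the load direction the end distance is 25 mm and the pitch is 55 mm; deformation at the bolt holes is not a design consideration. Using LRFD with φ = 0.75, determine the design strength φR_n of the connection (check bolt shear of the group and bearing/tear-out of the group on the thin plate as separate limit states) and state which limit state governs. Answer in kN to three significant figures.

Bolt shear: A_b = π·16²/4 = 201.1 mm²; R_n = 579 × 201.1 × 3 × 2 / 1000 = 698.5 kN → 0.75 × 698.5 = 524 kN.
Bearing (1.5 l_c t F_u ≤ 3.0 d t F_u): upper limit = 3.0·16·6·450 / 1000 = 129.6 kN.
  Edge l_c = 25 − 18/2 = 16 → r_n = 64.8 kN; interior l_c = 55 − 18 = 37 → r_n = 129.6 kN.
  R_n,bearing = 1·64.8 + 2·129.6 = 324 kN → 0.75 × 324 = 243 kN.
Bearing governs: 243 kN.

243 kN (bearing governs)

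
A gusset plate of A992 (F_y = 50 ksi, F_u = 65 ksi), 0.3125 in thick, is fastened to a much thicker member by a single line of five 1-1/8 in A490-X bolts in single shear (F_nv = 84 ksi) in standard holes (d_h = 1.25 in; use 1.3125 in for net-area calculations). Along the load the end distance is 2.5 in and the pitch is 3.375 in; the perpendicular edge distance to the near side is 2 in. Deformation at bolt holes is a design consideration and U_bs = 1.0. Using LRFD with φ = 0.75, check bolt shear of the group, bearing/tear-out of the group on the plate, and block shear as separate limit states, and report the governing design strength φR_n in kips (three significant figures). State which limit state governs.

113 kips (block shear governs)

Bolt shear: A_b = π·1.125²/4 = 0.994 in²; R_n = 84 × 0.994 × 5 × 1 = 417.5 kips → 0.75 × 417.5 = 313 kips.
Bearing: edge l_c = 1.875, r_n = 45.7 kips; interior l_c = 2.125, r_n = 51.8 kips; R_n = 45.7 + 4·51.8 = 252.9 kips → 190 kips.
Block shear: A_gv = 5, A_nv = 3.154, A_nt = 0.4199 in²; R_n = min(0.6F_uA_nv, 0.6F_yA_gv) + U_bs·F_u·A_nt = 150.3 kips → 113 kips.
Block shear governs: 113 kips.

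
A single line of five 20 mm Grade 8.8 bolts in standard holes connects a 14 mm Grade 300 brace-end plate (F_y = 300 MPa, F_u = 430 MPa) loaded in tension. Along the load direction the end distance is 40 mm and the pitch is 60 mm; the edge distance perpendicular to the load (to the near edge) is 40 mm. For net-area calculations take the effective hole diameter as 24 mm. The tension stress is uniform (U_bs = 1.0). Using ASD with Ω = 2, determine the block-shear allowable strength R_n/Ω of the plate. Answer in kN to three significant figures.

Shear plane L_v = 40 + 4·60 = 280 mm; A_gv = 280 × 14 = 3920 mm².
A_nv = (280 − 4.5·24) × 14 = 2408 mm².
A_nt = (40 − 0.5·24) × 14 = 392 mm².
0.6 F_u A_nv = 621.3 kN; 0.6 F_y A_gv = 705.6 kN → shear rupture governs the shear term.
R_n = 621.3 + 1.0 × 430 × 392 / 1000 = 789.8 kN.
Allowable strength R_n/Ω = 789.8 / 2 = 395 kN.

395 kN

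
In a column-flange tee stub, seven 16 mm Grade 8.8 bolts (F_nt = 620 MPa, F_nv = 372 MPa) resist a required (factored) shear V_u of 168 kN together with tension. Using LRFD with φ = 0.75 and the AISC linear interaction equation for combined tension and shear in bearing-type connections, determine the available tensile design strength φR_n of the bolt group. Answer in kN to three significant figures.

571 kN

A_b = π·16²/4 = 201.1 mm²; f_rv = 168 × 1000 / (7 × 201.1) = 119.4 MPa.
F'_nt = 1.3 F_nt − (F_nt / φF_nv) f_rv = 1.3·620 − (620/(0.75·372))·119.4 = 540.7 MPa, capped at F_nt → F'_nt = 540.7 MPa.
R_n = F'_nt · A_b · n = 540.7 × 201.1 × 7 / 1000 = 761.1 kN.
Design strength φR_n = 0.75 × 761.1 = 571 kN.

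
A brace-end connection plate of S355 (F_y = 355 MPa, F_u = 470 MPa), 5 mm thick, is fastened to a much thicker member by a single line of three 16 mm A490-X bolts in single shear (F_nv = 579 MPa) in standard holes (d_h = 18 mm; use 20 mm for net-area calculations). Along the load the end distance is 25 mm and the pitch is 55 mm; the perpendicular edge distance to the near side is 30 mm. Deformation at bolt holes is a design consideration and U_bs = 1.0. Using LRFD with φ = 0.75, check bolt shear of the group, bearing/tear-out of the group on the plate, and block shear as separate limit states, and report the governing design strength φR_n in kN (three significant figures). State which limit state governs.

Bolt shear: A_b = π·16²/4 = 201.1 mm²; R_n = 579 × 201.1 × 3 × 1 / 1000 = 349.2 kN → 0.75 × 349.2 = 262 kN.
Bearing: edge l_c = 16, r_n = 45.12 kN; interior l_c = 37, r_n = 90.24 kN; R_n = 45.12 + 2·90.24 = 225.6 kN → 169 kN.
Block shear: A_gv = 675, A_nv = 425, A_nt = 100 mm²; R_n = min(0.6F_uA_nv, 0.6F_yA_gv) + U_bs·F_u·A_nt = 166.8 kN → 125 kN.
Block shear governs: 125 kN.

125 kN (block shear governs)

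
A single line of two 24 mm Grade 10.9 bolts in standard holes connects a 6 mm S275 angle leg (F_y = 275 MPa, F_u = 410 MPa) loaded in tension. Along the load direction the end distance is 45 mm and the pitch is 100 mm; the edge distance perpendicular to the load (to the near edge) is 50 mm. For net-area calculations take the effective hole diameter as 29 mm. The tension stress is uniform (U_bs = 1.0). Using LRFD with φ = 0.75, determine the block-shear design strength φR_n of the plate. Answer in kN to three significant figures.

173 kN

Shear plane L_v = 45 + 1·100 = 145 mm; A_gv = 145 × 6 = 870 mm².
A_nv = (145 − 1.5·29) × 6 = 609 mm².
A_nt = (50 − 0.5·29) × 6 = 213 mm².
0.6 F_u A_nv = 149.8 kN; 0.6 F_y A_gv = 143.6 kN → shear yielding governs the shear term.
R_n = 143.6 + 1.0 × 410 × 213 / 1000 = 230.9 kN.
Design strength φR_n = 0.75 × 230.9 = 173 kN.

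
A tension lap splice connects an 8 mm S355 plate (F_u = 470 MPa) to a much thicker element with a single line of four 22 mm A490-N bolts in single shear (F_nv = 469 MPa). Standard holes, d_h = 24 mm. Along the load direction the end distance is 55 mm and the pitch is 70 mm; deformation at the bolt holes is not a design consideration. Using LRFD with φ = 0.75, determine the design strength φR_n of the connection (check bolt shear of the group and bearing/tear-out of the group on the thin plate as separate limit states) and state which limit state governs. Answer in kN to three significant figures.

Bolt shear: A_b = π·22²/4 = 380.1 mm²; R_n = 469 × 380.1 × 4 × 1 / 1000 = 713.1 kN → 0.75 × 713.1 = 535 kN.
Bearing (1.5 l_c t F_u ≤ 3.0 d t F_u): upper limit = 3.0·22·8·470 / 1000 = 248.2 kN.
  Edge l_c = 55 − 24/2 = 43 → r_n = 242.5 kN; interior l_c = 70 − 24 = 46 → r_n = 248.2 kN.
  R_n,bearing = 1·242.5 + 3·248.2 = 987 kN → 0.75 × 987 = 740 kN.
Bolt shear governs: 535 kN.

535 kN (bolt shear governs)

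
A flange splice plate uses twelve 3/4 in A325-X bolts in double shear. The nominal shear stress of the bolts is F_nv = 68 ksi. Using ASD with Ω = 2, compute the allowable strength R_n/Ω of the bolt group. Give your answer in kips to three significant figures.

A_b = π × 0.75² / 4 = 0.4418 in².
R_n = F_nv · A_b · n · n_s = 68 × 0.4418 × 12 × 2 = 721 kips.
Allowable strength R_n/Ω = 721 / 2 = 360 kips.

360 kips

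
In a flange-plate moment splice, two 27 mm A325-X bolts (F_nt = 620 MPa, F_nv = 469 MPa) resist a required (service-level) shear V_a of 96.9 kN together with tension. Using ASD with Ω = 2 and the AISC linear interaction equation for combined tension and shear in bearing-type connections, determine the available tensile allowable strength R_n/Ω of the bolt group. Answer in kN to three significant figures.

A_b = π·27²/4 = 572.6 mm²; f_rv = 96.9 × 1000 / (2 × 572.6) = 84.62 MPa.
F'_nt = 1.3 F_nt − (Ω F_nt / F_nv) f_rv = 1.3·620 − (2·620/469)·84.62 = 582.3 MPa, capped at F_nt → F'_nt = 582.3 MPa.
R_n = F'_nt · A_b · n = 582.3 × 572.6 × 2 / 1000 = 666.8 kN.
Allowable strength R_n/Ω = 666.8 / 2 = 333 kN.

333 kN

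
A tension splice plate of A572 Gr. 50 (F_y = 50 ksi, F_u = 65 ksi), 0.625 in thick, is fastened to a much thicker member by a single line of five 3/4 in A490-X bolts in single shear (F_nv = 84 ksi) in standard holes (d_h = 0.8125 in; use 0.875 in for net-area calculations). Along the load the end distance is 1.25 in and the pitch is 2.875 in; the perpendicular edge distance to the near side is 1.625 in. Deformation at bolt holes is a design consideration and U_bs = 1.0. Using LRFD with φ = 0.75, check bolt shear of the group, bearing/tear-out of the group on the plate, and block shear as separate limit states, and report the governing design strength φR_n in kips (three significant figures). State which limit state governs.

139 kips (bolt shear governs)

Bolt shear: A_b = π·0.75²/4 = 0.4418 in²; R_n = 84 × 0.4418 × 5 × 1 = 185.6 kips → 0.75 × 185.6 = 139 kips.
Bearing: edge l_c = 0.8438, r_n = 41.13 kips; interior l_c = 2.062, r_n = 73.12 kips; R_n = 41.13 + 4·73.12 = 333.6 kips → 250 kips.
Block shear: A_gv = 7.969, A_nv = 5.508, A_nt = 0.7422 in²; R_n = min(0.6F_uA_nv, 0.6F_yA_gv) + U_bs·F_u·A_nt = 263 kips → 197 kips.
Bolt shear governs: 139 kips.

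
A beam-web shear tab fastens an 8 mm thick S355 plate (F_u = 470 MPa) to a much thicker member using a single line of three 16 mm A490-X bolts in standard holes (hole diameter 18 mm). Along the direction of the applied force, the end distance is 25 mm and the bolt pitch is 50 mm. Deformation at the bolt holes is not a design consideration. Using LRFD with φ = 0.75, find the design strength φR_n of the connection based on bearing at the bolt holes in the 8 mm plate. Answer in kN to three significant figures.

Per bolt r_n = 1.5 l_c t F_u ≤ 3.0 d t F_u; upper limit = 3.0 × 16 × 8 × 470 / 1000 = 180.5 kN.
Edge bolt: l_c = 25 − 18/2 = 16 mm → 1.5 × 16 × 8 × 470 / 1000 = 90.24 → r_n = 90.24 kN.
Interior bolts: l_c = 50 − 18 = 32 mm → 1.5 × 32 × 8 × 470 / 1000 = 180.5 → r_n = 180.5 kN.
R_n = 1 × 90.24 + 2 × 180.5 = 451.2 kN.
Design strength φR_n = 0.75 × 451.2 = 338 kN.

338 kN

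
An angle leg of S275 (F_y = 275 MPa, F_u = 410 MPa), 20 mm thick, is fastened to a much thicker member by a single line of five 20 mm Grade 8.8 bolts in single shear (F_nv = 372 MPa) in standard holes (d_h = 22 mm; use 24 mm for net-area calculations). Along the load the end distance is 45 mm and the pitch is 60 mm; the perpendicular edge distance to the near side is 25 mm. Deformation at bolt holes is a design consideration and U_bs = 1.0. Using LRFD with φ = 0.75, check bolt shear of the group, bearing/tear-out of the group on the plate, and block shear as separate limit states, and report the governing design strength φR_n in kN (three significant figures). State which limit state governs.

Bolt shear: A_b = π·20²/4 = 314.2 mm²; R_n = 372 × 314.2 × 5 × 1 / 1000 = 584.3 kN → 0.75 × 584.3 = 438 kN.
Bearing: edge l_c = 34, r_n = 334.6 kN; interior l_c = 38, r_n = 373.9 kN; R_n = 334.6 + 4·373.9 = 1830 kN → 1370 kN.
Block shear: A_gv = 5700, A_nv = 3540, A_nt = 260 mm²; R_n = min(0.6F_uA_nv, 0.6F_yA_gv) + U_bs·F_u·A_nt = 977.4 kN → 733 kN.
Bolt shear governs: 438 kN.

438 kN (bolt shear governs)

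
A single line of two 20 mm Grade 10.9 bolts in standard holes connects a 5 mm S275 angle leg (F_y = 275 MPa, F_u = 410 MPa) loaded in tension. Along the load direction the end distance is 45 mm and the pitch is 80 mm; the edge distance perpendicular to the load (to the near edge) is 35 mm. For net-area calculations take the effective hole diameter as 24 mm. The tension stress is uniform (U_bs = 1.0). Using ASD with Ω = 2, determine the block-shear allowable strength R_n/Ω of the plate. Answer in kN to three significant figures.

Shear plane L_v = 45 + 1·80 = 125 mm; A_gv = 125 × 5 = 625 mm².
A_nv = (125 − 1.5·24) × 5 = 445 mm².
A_nt = (35 − 0.5·24) × 5 = 115 mm².
0.6 F_u A_nv = 109.5 kN; 0.6 F_y A_gv = 103.1 kN → shear yielding governs the shear term.
R_n = 103.1 + 1.0 × 410 × 115 / 1000 = 150.3 kN.
Allowable strength R_n/Ω = 150.3 / 2 = 75.1 kN.

75.1 kN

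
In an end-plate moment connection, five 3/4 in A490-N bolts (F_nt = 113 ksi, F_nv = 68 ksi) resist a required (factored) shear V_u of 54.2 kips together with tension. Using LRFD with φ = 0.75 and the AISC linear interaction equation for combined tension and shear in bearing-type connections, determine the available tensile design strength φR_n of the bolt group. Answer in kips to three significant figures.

A_b = π·0.75²/4 = 0.4418 in²; f_rv = 54.2 / (5 × 0.4418) = 24.54 ksi.
F'_nt = 1.3 F_nt − (F_nt / φF_nv) f_rv = 1.3·113 − (113/(0.75·68))·24.54 = 92.53 ksi, capped at F_nt → F'_nt = 92.53 ksi.
R_n = F'_nt · A_b · n = 92.53 × 0.4418 × 5 = 204.4 kips.
Design strength φR_n = 0.75 × 204.4 = 153 kips.

153 kips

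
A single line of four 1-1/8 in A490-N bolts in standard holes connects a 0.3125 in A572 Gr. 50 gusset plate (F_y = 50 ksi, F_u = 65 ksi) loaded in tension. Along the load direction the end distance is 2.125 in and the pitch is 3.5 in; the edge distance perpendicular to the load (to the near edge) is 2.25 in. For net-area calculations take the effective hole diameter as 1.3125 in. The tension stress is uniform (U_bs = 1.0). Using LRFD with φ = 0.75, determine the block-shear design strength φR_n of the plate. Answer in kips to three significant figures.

Shear plane L_v = 2.125 + 3·3.5 = 12.62 in; A_gv = 12.62 × 0.3125 = 3.945 in².
A_nv = (12.62 − 3.5·1.3125) × 0.3125 = 2.51 in².
A_nt = (2.25 − 0.5·1.3125) × 0.3125 = 0.498 in².
0.6 F_u A_nv = 97.88 kips; 0.6 F_y A_gv = 118.4 kips → shear rupture governs the shear term.
R_n = 97.88 + 1.0 × 65 × 0.498 = 130.3 kips.
Design strength φR_n = 0.75 × 130.3 = 97.7 kips.

97.7 kips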